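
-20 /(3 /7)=-140 /3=-46.67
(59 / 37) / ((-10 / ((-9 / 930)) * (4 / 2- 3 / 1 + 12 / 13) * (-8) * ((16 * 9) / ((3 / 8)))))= 767 / 117452800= 0.00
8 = 8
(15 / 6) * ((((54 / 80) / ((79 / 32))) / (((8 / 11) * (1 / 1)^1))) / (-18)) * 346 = -5709 / 316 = -18.07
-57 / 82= -0.70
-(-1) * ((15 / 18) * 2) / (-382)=-5 / 1146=-0.00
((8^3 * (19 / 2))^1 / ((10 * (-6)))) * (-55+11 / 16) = 66044 / 15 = 4402.93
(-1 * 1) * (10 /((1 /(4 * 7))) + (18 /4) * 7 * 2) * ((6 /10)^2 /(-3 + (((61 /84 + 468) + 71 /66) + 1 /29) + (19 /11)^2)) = -101101308 /384672875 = -0.26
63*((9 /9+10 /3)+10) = 903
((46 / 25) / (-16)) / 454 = -23 / 90800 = -0.00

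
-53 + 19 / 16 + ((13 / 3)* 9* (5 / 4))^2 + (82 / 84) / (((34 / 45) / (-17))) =32239 / 14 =2302.79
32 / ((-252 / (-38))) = 304 / 63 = 4.83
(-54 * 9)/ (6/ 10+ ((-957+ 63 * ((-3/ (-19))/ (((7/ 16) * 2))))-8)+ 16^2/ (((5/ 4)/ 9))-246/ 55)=-253935/ 462776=-0.55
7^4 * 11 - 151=26260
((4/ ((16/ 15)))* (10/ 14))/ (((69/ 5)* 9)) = 0.02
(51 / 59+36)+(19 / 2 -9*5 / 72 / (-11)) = 241019 / 5192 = 46.42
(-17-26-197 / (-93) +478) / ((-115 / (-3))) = 40652 / 3565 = 11.40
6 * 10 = 60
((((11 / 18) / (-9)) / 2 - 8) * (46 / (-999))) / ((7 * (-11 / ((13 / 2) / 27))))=-778297 / 672922404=-0.00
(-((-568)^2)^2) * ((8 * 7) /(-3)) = 5828829741056 /3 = 1942943247018.67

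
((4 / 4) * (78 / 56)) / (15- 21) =-0.23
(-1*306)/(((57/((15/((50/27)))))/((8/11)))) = -33048/1045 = -31.62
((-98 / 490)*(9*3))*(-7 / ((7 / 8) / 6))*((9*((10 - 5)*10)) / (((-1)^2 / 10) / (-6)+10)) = 6998400 / 599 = 11683.47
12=12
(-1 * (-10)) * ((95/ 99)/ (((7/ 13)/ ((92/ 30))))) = 113620/ 2079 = 54.65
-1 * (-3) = 3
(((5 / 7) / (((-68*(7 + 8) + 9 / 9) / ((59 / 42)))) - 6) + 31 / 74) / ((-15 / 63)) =30937712 / 1319605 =23.44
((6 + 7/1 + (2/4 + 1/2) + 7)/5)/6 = 7/10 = 0.70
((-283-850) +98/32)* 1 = -18079/16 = -1129.94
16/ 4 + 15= 19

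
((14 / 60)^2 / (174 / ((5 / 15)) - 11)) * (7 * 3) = 49 / 21900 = 0.00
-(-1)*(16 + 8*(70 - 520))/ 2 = -1792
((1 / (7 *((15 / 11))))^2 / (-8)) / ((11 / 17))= -187 / 88200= -0.00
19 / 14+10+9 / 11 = 1875 / 154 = 12.18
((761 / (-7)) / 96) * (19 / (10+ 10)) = -14459 / 13440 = -1.08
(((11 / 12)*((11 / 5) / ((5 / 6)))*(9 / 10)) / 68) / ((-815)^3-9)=-1089 / 18405675056000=-0.00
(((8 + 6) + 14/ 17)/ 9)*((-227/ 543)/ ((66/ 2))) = -6356/ 304623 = -0.02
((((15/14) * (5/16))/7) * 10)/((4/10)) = 1.20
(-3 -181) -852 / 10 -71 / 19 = -25929 / 95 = -272.94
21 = 21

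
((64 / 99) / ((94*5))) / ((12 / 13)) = 104 / 69795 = 0.00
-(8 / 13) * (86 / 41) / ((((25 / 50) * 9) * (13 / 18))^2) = -0.12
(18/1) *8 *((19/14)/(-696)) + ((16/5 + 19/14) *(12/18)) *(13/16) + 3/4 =143123/48720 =2.94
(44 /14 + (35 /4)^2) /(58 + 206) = 8927 /29568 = 0.30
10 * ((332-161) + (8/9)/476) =1710.02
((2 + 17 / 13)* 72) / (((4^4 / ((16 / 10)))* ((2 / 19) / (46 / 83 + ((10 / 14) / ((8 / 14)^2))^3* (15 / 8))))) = 403581927159 / 1414266880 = 285.36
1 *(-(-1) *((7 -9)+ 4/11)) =-18/11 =-1.64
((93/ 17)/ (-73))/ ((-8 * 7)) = 93/ 69496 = 0.00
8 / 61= 0.13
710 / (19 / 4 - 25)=-2840 / 81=-35.06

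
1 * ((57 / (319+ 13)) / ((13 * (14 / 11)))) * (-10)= -3135 / 30212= -0.10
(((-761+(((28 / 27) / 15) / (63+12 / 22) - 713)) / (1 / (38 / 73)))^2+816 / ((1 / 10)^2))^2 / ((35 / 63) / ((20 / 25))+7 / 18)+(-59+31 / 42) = 4589706661292798372308308009908568184299221 / 11065482854374550085303022271250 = 414776898730.48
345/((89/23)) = 89.16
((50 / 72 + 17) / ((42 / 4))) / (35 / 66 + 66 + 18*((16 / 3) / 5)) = 0.02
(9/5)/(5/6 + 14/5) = 54/109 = 0.50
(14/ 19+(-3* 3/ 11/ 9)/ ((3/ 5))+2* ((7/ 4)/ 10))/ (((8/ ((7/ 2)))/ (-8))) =-82103/ 25080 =-3.27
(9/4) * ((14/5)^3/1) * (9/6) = 9261/125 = 74.09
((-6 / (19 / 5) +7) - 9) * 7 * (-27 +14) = 6188 / 19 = 325.68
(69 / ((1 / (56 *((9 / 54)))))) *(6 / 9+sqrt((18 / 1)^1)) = 1288 / 3+1932 *sqrt(2) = 3161.59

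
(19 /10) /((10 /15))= 57 /20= 2.85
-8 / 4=-2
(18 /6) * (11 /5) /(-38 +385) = 33 /1735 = 0.02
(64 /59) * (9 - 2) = 448 /59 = 7.59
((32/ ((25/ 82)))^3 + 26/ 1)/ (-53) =-18067632874/ 828125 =-21817.52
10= 10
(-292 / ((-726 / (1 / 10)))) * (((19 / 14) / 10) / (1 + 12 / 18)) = 1387 / 423500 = 0.00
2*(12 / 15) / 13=8 / 65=0.12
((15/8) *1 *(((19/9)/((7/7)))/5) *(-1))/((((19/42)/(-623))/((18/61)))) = 39249/122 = 321.71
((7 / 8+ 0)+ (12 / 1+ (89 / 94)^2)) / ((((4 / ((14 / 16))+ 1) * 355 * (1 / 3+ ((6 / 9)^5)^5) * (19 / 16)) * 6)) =160380719015637141 / 54712017463894448645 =0.00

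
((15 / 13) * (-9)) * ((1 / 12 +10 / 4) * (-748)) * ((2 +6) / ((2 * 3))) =347820 / 13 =26755.38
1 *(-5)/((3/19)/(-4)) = 380/3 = 126.67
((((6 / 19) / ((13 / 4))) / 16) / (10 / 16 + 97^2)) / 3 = 4 / 18593419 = 0.00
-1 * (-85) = 85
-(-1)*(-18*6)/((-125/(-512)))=-55296/125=-442.37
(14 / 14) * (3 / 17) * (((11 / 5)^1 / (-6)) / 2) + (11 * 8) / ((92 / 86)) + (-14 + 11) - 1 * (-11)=705587 / 7820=90.23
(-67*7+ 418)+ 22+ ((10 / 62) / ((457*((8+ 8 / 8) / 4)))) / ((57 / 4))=-210762379 / 7267671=-29.00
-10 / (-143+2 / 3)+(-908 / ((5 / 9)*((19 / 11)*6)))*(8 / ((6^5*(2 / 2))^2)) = 3589112981 / 51100217280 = 0.07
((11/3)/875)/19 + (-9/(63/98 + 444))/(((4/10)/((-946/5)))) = 39633583/4139625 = 9.57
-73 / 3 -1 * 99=-370 / 3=-123.33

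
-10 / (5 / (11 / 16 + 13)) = -219 / 8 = -27.38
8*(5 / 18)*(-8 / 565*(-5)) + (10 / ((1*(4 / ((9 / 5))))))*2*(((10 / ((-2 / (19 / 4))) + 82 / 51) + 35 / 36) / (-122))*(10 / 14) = 18793195 / 14764806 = 1.27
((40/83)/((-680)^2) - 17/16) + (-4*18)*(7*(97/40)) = -469478361/383792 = -1223.26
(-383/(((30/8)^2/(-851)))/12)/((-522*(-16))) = 325933/1409400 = 0.23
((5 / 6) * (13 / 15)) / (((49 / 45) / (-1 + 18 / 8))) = 0.83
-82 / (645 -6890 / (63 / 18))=574 / 9265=0.06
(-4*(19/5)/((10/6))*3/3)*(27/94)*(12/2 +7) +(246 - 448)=-277364/1175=-236.05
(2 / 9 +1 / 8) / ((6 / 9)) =25 / 48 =0.52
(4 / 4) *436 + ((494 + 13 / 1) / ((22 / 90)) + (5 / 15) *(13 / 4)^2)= 1327187 / 528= 2513.61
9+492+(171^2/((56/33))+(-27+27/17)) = 17706.89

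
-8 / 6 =-4 / 3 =-1.33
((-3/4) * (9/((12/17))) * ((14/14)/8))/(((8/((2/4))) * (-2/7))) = 0.26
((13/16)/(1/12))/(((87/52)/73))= 12337/29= 425.41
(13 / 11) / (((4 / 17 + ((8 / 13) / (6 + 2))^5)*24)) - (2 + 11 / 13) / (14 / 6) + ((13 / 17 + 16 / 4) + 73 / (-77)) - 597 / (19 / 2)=-98842321950665 / 1646385473304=-60.04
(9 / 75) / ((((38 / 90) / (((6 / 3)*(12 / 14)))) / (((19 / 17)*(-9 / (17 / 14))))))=-5832 / 1445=-4.04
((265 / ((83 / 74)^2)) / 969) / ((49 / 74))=107384360 / 327096609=0.33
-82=-82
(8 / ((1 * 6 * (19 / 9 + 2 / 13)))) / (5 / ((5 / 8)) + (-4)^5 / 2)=-13 / 11130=-0.00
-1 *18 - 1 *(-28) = 10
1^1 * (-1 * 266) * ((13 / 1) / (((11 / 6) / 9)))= -16975.64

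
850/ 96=425/ 48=8.85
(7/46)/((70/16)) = 4/115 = 0.03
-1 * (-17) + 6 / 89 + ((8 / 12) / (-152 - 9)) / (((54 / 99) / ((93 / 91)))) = 66734258 / 3911817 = 17.06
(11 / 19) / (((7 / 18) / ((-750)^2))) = 111375000 / 133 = 837406.02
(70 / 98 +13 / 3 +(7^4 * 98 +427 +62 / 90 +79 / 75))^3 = 13099492212879930.61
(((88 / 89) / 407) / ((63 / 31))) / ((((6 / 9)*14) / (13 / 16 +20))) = 93 / 34888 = 0.00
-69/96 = -23/32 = -0.72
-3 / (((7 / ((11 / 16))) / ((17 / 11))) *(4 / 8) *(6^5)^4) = -0.00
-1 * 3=-3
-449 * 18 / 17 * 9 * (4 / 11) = -1555.89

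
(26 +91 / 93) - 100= -6791 / 93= -73.02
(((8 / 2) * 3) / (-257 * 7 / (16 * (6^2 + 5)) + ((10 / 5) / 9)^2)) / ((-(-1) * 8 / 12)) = -956448 / 143095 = -6.68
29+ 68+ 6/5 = 491/5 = 98.20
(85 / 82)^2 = 7225 / 6724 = 1.07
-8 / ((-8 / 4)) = 4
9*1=9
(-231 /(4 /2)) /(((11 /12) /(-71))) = 8946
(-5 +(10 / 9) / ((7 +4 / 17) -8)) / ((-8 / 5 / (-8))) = -3775 / 117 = -32.26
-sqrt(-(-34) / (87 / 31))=-sqrt(91698) / 87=-3.48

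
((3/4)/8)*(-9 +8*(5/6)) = -7/32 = -0.22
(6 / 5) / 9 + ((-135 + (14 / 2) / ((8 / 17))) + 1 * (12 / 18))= -4773 / 40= -119.32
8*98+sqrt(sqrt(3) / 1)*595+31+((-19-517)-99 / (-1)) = 378+595*3^(1 / 4) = 1161.06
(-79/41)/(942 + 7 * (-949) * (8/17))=17/19270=0.00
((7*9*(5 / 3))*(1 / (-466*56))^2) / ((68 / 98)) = 105 / 472531456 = 0.00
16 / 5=3.20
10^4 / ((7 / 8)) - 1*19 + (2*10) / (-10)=11407.57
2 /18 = 0.11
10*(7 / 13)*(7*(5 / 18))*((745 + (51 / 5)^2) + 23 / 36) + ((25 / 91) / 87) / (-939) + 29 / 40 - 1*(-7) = 23829270512413 / 2676262680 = 8903.94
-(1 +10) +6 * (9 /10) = -28 /5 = -5.60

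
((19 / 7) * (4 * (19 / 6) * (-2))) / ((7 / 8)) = -11552 / 147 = -78.59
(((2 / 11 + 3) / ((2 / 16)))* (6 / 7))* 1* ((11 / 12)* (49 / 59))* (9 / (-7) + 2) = 700 / 59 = 11.86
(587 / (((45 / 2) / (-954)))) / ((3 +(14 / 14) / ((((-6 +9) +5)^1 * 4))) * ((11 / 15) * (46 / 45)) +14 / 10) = -268799040 / 39661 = -6777.41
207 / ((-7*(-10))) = 207 / 70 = 2.96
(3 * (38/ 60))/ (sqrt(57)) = sqrt(57)/ 30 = 0.25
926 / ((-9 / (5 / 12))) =-2315 / 54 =-42.87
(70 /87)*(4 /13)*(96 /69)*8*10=716800 /26013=27.56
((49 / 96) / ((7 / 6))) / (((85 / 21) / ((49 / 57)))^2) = 823543 / 41731600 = 0.02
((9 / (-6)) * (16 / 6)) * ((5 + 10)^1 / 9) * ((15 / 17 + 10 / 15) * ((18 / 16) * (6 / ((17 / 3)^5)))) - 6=-145113369 / 24137569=-6.01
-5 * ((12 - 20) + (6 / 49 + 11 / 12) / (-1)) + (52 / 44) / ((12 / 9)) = 149029 / 3234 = 46.08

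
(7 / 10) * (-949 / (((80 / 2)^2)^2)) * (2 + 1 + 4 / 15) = -325507 / 384000000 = -0.00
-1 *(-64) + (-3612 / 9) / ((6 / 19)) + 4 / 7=-75998 / 63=-1206.32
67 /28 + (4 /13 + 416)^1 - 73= 345.70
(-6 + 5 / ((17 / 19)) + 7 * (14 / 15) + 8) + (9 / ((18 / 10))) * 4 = 8701 / 255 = 34.12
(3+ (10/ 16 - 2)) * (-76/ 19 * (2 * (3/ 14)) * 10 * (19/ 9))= -1235/ 21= -58.81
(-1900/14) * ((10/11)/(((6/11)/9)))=-14250/7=-2035.71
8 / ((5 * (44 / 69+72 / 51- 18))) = -4692 / 46775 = -0.10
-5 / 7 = -0.71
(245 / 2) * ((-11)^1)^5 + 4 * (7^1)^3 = -39454751 / 2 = -19727375.50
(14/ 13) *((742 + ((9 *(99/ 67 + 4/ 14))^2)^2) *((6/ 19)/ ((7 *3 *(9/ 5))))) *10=620973212134916600/ 107555056701183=5773.54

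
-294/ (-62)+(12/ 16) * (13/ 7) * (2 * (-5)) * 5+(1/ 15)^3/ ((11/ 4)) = -1045698139/ 16112250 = -64.90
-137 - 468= -605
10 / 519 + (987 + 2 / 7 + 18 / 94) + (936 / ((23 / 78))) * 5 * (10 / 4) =159705530830 / 3927273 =40665.76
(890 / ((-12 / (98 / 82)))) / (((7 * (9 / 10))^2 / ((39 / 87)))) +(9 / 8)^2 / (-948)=-5857593029 / 5843259648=-1.00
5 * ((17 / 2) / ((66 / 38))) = 1615 / 66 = 24.47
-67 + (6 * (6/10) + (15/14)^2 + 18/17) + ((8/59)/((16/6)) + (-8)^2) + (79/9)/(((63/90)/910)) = 100973217911/8846460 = 11413.97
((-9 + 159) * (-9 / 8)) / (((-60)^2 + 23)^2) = -675 / 52504516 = -0.00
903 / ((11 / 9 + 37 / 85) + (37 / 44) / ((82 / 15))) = 356055480 / 714217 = 498.53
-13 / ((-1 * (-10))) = -13 / 10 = -1.30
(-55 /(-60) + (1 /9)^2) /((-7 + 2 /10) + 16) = 1505 /14904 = 0.10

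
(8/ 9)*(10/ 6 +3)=112/ 27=4.15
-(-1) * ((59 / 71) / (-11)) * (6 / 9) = -118 / 2343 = -0.05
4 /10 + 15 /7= 2.54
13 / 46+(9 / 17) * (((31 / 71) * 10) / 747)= 1316613 / 4608326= 0.29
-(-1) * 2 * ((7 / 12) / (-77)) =-1 / 66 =-0.02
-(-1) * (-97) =-97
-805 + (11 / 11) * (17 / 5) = -4008 / 5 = -801.60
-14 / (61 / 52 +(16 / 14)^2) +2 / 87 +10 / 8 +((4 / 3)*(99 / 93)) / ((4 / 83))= 1708984333 / 68147796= 25.08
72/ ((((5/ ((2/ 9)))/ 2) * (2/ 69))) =1104/ 5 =220.80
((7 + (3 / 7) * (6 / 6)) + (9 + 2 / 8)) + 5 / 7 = 487 / 28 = 17.39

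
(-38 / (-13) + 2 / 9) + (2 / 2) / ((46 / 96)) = 14080 / 2691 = 5.23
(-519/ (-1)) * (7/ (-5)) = -3633/ 5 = -726.60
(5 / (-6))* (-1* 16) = 40 / 3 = 13.33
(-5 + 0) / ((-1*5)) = 1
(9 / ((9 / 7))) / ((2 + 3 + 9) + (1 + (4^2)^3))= 7 / 4111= 0.00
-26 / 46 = -13 / 23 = -0.57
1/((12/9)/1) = 3/4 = 0.75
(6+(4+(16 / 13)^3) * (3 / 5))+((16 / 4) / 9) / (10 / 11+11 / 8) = 193019378 / 19871865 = 9.71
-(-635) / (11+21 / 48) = 10160 / 183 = 55.52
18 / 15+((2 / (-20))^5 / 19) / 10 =22799999 / 19000000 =1.20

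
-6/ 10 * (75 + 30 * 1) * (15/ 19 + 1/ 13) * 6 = -80892/ 247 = -327.50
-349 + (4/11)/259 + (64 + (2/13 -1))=-10586832/37037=-285.84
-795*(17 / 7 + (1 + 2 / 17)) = -335490 / 119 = -2819.24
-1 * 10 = -10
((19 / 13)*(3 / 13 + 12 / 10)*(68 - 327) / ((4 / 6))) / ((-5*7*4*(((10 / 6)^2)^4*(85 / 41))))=52761049137 / 1122265625000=0.05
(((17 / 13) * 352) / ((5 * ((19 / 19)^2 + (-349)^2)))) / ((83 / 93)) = 278256 / 328560895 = 0.00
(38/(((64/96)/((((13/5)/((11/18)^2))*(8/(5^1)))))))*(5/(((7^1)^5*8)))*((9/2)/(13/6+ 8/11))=6482268/176557535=0.04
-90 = -90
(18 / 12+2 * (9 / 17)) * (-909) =-79083 / 34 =-2325.97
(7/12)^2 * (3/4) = 49/192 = 0.26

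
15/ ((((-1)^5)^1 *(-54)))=5/ 18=0.28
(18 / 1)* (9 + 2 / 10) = 828 / 5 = 165.60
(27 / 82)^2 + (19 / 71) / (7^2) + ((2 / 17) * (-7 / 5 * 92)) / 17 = -26280517833 / 33802590220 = -0.78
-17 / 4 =-4.25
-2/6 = -1/3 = -0.33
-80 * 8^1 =-640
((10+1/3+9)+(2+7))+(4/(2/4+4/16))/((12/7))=283/9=31.44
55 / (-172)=-55 / 172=-0.32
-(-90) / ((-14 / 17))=-765 / 7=-109.29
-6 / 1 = -6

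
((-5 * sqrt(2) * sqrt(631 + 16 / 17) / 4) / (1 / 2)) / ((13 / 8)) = -20 * sqrt(365262) / 221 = -54.69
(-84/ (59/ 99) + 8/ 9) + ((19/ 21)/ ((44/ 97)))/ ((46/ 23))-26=-53991437/ 327096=-165.06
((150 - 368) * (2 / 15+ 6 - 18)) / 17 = 38804 / 255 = 152.17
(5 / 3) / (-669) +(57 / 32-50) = -3096961 / 64224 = -48.22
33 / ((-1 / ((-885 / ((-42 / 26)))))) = -126555 / 7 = -18079.29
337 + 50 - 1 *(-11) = 398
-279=-279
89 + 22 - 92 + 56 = 75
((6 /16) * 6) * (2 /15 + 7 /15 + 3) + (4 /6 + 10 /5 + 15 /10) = 184 /15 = 12.27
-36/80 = -9/20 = -0.45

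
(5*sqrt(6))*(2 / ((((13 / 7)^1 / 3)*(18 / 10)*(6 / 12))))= 700*sqrt(6) / 39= 43.97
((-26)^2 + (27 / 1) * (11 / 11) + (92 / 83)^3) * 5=2013724745 / 571787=3521.81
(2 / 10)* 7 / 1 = 7 / 5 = 1.40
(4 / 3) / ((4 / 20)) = 20 / 3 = 6.67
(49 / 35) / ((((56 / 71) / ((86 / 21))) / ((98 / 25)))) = 21371 / 750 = 28.49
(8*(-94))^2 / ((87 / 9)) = 1696512 / 29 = 58500.41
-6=-6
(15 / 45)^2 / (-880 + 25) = -1 / 7695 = -0.00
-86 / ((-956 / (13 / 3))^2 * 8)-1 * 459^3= -3181678856681251 / 32901696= -96702579.00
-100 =-100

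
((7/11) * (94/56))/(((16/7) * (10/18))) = 2961/3520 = 0.84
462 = 462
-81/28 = -2.89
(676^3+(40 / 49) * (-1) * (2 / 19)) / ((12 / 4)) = 287600587376 / 2793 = 102971925.30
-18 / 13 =-1.38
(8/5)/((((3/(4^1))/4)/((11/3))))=1408/45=31.29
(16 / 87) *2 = 32 / 87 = 0.37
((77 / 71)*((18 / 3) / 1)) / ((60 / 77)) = 5929 / 710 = 8.35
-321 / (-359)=321 / 359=0.89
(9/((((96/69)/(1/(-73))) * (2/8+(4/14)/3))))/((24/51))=-73899/135488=-0.55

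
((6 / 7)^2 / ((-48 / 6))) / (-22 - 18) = 9 / 3920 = 0.00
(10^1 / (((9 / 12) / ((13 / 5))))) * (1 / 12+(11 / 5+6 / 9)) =1534 / 15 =102.27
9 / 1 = 9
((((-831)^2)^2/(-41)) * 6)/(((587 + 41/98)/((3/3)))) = -93467400965316/786749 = -118802058.81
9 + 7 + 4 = 20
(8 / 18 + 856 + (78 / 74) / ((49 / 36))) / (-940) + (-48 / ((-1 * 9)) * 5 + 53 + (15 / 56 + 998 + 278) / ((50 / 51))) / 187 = 33769436627 / 5214913200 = 6.48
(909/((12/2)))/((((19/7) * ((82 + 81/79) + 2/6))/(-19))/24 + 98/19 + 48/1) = 28652589/9959699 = 2.88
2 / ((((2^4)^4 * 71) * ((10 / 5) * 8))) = 1 / 37224448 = 0.00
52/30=26/15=1.73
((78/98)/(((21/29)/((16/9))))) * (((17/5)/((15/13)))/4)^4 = 899312116937/1562793750000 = 0.58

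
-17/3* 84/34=-14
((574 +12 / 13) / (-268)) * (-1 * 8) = 14948 / 871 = 17.16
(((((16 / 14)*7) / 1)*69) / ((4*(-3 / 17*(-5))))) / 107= 1.46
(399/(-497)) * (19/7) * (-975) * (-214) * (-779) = 176029033050/497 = 354183165.09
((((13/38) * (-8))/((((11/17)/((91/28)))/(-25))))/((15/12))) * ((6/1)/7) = 344760/1463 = 235.65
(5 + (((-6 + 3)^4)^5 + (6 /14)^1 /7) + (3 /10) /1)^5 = 14558139461699579493160106347160344540338059134746494228675357 /28247524900000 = 515377524694192923542129800000000000000000000000.00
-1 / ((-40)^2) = -1 / 1600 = -0.00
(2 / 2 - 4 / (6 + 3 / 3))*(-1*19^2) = -1083 / 7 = -154.71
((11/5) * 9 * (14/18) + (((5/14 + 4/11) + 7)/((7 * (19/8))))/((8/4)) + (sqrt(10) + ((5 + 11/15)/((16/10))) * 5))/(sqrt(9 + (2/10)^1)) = sqrt(230) * (614460 * sqrt(10) + 20614439)/28265160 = 12.10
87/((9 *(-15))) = -29/45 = -0.64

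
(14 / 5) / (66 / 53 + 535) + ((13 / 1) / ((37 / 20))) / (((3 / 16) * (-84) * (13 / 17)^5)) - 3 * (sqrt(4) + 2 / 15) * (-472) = 28562906967755666 / 9460738569555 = 3019.10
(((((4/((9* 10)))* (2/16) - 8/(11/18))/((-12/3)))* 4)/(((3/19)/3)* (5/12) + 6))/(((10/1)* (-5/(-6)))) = 0.26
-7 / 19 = -0.37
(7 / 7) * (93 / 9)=31 / 3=10.33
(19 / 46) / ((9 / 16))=152 / 207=0.73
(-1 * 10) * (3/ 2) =-15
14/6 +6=25/3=8.33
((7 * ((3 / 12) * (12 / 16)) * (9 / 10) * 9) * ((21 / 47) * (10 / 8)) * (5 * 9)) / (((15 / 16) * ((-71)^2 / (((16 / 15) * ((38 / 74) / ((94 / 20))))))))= 2714796 / 412016053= 0.01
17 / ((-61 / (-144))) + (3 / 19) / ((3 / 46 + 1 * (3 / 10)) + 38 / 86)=186534327 / 4625569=40.33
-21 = -21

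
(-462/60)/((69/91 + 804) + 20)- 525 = -35821387/68230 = -525.01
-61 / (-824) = 0.07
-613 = -613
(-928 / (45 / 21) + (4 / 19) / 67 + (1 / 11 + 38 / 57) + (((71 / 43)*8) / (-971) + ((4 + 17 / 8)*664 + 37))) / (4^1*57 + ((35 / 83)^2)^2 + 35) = 169798860028576182649 / 12164040373640215720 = 13.96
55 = 55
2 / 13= 0.15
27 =27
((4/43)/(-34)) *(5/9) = -10/6579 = -0.00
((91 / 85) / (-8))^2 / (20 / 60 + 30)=273 / 462400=0.00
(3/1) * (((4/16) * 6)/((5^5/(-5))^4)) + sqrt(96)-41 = -12512207031241/305175781250 + 4 * sqrt(6) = -31.20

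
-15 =-15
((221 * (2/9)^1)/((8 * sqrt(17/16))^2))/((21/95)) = 1235/378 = 3.27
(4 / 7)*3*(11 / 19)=132 / 133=0.99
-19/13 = -1.46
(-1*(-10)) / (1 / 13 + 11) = 65 / 72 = 0.90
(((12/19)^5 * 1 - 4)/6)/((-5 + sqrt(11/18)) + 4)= 4827782 * sqrt(22)/17332693 + 28966692/17332693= 2.98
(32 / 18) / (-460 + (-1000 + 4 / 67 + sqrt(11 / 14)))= -1468022528 / 1205563757445 - 71824 * sqrt(154) / 1205563757445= -0.00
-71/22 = -3.23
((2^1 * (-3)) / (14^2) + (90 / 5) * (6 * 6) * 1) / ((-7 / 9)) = -571509 / 686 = -833.10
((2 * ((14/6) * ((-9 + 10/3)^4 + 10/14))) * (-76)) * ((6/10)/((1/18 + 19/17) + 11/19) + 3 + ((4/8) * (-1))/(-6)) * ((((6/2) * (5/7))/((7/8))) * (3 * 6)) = -744824197030784/13477401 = -55264675.81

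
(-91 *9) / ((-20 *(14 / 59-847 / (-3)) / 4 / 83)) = 1718847 / 35725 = 48.11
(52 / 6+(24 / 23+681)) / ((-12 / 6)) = -47659 / 138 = -345.36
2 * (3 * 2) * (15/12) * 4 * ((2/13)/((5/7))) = 168/13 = 12.92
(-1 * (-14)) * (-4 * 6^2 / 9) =-224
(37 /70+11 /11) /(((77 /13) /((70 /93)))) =1391 /7161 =0.19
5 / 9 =0.56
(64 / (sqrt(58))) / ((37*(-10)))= -16*sqrt(58) / 5365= -0.02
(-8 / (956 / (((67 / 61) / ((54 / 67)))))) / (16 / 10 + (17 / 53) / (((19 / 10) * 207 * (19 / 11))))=-9877124255 / 1386182895726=-0.01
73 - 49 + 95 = 119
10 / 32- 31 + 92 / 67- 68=-104321 / 1072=-97.31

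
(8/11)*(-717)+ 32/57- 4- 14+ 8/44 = -337772/627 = -538.71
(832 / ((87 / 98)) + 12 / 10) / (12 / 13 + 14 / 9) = 7959939 / 21025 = 378.59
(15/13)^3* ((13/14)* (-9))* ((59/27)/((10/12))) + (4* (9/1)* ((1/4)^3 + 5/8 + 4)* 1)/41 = -22963041/776048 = -29.59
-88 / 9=-9.78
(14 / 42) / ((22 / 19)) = 19 / 66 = 0.29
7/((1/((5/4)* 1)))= 35/4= 8.75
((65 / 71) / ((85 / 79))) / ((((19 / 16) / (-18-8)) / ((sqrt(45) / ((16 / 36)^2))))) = -6488586 * sqrt(5) / 22933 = -632.67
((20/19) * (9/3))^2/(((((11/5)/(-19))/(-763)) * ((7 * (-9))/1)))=-1043.06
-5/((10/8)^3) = -64/25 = -2.56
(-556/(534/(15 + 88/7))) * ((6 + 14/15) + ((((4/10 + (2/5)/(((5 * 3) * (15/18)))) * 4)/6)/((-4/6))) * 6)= -87348712/700875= -124.63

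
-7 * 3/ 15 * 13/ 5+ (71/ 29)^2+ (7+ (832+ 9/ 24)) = 141578827/ 168200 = 841.73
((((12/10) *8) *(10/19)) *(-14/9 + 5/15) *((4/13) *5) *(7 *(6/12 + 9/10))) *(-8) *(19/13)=551936/507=1088.63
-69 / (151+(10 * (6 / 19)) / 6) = -1311 / 2879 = -0.46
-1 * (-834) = 834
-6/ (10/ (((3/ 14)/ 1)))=-9/ 70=-0.13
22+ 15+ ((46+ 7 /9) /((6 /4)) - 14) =1463 /27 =54.19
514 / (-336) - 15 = -2777 / 168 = -16.53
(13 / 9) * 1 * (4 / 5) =52 / 45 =1.16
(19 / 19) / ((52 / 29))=29 / 52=0.56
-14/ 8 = -7/ 4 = -1.75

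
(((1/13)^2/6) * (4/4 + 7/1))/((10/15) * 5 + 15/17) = 68/36335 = 0.00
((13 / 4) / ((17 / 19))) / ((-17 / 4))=-247 / 289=-0.85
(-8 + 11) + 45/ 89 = 312/ 89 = 3.51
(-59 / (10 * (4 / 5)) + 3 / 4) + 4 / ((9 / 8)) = -221 / 72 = -3.07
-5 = -5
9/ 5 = 1.80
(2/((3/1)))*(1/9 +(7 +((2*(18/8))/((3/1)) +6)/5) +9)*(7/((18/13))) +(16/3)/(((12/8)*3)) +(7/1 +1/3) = 67.87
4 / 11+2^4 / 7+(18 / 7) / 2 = 303 / 77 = 3.94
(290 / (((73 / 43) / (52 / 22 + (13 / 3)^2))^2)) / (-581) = -77.41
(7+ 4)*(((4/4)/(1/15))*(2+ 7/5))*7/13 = 3927/13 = 302.08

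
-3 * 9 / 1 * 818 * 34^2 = -25531416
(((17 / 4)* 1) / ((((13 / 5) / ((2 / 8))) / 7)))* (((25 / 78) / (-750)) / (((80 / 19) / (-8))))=2261 / 973440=0.00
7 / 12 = 0.58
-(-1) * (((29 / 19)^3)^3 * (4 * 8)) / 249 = 464228671227808 / 80349236746971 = 5.78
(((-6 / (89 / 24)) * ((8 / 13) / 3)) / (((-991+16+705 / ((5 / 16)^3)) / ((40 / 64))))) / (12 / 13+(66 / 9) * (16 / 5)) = -7500 / 19512016727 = -0.00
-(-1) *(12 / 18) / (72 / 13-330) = -13 / 6327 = -0.00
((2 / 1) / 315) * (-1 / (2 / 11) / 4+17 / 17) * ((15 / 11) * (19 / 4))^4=-4.19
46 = 46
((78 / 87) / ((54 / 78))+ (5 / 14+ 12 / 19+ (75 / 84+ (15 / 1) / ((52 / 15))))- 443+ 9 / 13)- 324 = -97835657 / 128934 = -758.80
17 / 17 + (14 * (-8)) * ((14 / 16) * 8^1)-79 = -862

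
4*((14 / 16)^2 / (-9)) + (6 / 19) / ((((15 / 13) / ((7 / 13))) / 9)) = 13489 / 13680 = 0.99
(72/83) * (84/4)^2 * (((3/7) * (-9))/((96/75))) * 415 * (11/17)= -21049875/68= -309556.99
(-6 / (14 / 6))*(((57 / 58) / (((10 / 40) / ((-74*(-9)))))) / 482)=-683316 / 48923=-13.97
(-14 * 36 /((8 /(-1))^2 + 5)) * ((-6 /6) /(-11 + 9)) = -3.65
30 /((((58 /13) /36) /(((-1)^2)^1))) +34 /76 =267253 /1102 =242.52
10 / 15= 2 / 3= 0.67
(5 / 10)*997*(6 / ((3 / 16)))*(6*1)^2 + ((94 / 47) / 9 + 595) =5173805 / 9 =574867.22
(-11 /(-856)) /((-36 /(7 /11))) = -7 /30816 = -0.00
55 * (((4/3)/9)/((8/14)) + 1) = 1870/27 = 69.26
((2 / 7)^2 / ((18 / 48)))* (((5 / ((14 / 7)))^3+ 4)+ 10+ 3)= 348 / 49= 7.10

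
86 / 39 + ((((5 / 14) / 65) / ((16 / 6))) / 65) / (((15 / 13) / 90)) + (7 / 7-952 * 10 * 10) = -1039548973 / 10920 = -95196.79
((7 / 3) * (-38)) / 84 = -19 / 18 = -1.06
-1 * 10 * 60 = -600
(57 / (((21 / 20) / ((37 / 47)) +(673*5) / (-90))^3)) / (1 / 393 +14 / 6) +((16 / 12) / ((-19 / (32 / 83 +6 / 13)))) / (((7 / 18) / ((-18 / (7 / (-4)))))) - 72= -17396427990187567493952120 / 236452022063084567642539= -73.57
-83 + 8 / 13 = -1071 / 13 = -82.38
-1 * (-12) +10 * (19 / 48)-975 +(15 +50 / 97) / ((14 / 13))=-2199109 / 2328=-944.63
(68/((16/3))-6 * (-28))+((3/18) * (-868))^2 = 759931/36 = 21109.19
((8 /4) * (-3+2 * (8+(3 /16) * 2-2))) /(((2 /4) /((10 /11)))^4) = 213.10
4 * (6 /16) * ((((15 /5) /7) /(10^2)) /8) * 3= 27 /11200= 0.00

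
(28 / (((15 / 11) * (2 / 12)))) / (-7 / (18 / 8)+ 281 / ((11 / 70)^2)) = 11979 / 1106135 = 0.01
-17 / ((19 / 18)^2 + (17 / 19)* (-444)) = 104652 / 2438693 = 0.04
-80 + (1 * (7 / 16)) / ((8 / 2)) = -5113 / 64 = -79.89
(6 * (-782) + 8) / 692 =-1171 / 173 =-6.77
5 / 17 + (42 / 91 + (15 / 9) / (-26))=917 / 1326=0.69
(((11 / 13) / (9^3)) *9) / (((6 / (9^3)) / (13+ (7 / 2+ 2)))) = 1221 / 52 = 23.48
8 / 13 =0.62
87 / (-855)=-29 / 285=-0.10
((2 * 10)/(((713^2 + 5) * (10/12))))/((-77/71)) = -284/6524133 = -0.00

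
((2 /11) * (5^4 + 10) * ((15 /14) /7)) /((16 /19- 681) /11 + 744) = 180975 /6986077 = 0.03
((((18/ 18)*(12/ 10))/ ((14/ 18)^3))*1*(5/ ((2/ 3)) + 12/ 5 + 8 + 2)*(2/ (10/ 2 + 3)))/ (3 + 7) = 435213/ 343000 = 1.27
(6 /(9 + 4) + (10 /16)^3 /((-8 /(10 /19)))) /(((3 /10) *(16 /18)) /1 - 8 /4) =-3380205 /13152256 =-0.26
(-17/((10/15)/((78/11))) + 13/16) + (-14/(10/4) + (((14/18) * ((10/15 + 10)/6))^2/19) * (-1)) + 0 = -20371967167/109699920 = -185.71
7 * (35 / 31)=245 / 31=7.90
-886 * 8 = -7088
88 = 88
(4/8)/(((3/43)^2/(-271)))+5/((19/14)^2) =-180871879/6498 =-27835.01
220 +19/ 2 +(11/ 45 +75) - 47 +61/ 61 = 23287/ 90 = 258.74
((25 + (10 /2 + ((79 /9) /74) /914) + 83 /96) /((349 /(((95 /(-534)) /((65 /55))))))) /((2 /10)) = -785342229925 /11798327526336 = -0.07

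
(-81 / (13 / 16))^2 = 1679616 / 169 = 9938.56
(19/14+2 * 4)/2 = 131/28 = 4.68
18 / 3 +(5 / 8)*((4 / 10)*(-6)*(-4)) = 12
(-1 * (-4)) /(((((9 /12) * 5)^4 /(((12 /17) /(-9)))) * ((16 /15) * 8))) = -32 /172125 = -0.00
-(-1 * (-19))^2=-361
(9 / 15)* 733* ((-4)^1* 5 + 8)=-26388 / 5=-5277.60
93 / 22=4.23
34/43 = 0.79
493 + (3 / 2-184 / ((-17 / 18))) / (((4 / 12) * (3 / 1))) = 23437 / 34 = 689.32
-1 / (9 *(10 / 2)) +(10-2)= 359 / 45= 7.98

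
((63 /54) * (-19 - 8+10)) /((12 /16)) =-238 /9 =-26.44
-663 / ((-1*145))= 663 / 145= 4.57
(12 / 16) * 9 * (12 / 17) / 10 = 81 / 170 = 0.48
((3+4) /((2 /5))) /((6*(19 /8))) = 70 /57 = 1.23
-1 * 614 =-614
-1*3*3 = -9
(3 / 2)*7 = 21 / 2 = 10.50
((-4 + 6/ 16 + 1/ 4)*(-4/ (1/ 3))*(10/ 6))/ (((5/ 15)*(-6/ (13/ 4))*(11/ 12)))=-119.66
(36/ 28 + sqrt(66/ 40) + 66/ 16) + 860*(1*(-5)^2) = sqrt(165)/ 10 + 1204303/ 56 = 21506.70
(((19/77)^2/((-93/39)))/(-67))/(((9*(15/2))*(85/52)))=488072/141309266175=0.00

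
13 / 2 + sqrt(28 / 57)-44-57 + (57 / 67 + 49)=-5983 / 134 + 2*sqrt(399) / 57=-43.95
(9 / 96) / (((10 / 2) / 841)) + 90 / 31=92613 / 4960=18.67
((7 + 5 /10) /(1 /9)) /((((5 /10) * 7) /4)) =540 /7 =77.14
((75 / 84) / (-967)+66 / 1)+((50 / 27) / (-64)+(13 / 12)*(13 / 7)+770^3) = 456533067.98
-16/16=-1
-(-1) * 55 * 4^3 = 3520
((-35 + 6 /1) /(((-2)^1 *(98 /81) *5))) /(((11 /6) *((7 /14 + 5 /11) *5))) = 2349 /8575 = 0.27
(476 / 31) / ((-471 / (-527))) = 8092 / 471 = 17.18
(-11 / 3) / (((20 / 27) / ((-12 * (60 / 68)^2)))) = 13365 / 289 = 46.25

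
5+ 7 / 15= 82 / 15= 5.47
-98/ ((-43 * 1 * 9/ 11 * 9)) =1078/ 3483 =0.31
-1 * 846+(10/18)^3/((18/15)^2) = -22199299/26244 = -845.88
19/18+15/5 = 73/18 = 4.06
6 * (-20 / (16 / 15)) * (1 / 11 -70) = 173025 / 22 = 7864.77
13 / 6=2.17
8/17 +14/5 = 3.27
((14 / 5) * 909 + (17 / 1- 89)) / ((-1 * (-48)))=2061 / 40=51.52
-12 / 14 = -6 / 7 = -0.86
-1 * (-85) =85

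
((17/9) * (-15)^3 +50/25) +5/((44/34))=-140121/22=-6369.14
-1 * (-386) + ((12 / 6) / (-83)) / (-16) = 256305 / 664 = 386.00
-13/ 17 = -0.76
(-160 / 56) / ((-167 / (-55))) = -1100 / 1169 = -0.94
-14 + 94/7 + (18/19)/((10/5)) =-13/133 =-0.10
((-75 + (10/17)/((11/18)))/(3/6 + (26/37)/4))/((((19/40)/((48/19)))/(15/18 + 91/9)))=-6378.24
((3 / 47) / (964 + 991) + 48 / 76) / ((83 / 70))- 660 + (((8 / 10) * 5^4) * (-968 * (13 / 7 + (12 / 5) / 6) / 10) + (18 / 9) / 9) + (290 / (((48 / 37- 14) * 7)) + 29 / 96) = -109907.92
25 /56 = 0.45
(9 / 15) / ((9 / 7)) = 0.47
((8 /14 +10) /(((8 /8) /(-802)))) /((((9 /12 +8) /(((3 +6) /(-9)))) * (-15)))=-64.60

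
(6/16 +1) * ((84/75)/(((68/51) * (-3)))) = -77/200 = -0.38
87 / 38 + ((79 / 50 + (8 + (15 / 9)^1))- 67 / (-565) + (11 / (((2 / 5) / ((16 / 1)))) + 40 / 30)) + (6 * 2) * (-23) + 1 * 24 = 10895384 / 53675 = 202.99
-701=-701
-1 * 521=-521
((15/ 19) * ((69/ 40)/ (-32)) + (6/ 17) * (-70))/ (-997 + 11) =2046399/ 81530368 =0.03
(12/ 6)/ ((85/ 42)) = 84/ 85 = 0.99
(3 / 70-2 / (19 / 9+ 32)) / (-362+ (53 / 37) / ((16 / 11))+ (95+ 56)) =33448 / 445305035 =0.00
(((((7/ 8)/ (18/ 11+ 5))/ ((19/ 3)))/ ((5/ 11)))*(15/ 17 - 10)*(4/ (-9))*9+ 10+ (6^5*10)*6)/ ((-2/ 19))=-22002586831/ 4964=-4432430.87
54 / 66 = 9 / 11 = 0.82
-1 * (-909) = 909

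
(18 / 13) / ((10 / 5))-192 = -2487 / 13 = -191.31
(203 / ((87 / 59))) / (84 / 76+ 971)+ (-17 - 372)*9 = -193982563 / 55410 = -3500.86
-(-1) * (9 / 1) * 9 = 81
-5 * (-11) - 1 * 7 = 48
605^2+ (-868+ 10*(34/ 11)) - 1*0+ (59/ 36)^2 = 5206157123/ 14256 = 365190.60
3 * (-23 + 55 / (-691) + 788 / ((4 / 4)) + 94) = 1780542 / 691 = 2576.76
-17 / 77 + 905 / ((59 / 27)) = 1880492 / 4543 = 413.93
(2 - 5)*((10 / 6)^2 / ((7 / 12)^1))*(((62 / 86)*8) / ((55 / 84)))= -59520 / 473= -125.84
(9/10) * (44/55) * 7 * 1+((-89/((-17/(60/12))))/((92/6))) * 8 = 182766/9775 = 18.70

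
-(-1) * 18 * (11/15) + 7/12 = 13.78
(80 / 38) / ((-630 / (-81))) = 36 / 133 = 0.27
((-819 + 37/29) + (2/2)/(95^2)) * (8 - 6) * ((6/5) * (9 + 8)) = -43659839484/1308625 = -33363.14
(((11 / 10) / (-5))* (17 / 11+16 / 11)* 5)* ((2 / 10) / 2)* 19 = -627 / 100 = -6.27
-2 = -2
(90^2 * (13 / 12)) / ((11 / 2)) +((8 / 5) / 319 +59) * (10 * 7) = 1826532 / 319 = 5725.81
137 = 137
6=6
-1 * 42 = -42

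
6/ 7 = 0.86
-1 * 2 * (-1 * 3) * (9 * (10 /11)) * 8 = 4320 /11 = 392.73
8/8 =1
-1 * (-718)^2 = -515524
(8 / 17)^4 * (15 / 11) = 61440 / 918731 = 0.07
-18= -18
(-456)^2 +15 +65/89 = 18507704/89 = 207951.73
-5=-5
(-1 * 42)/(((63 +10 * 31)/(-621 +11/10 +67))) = 116109/1865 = 62.26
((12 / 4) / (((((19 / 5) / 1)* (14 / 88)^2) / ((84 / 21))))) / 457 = 116160 / 425467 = 0.27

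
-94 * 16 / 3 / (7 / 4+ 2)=-6016 / 45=-133.69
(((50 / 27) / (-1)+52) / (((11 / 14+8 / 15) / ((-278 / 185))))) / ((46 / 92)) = -10539536 / 92241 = -114.26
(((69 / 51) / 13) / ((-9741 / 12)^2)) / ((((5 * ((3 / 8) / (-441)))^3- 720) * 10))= -0.00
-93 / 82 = -1.13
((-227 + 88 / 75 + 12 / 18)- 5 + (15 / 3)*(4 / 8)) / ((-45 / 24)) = 45532 / 375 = 121.42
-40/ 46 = -20/ 23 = -0.87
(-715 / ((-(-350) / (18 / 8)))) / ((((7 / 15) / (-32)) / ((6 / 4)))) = 23166 / 49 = 472.78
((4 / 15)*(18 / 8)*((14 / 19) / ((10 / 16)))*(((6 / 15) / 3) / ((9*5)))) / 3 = 224 / 320625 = 0.00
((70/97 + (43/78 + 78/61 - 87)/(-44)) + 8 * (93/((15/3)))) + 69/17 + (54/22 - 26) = 227795582387/1726107240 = 131.97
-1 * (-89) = 89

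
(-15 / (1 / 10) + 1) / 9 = -149 / 9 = -16.56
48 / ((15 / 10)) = 32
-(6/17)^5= -7776/1419857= -0.01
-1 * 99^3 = -970299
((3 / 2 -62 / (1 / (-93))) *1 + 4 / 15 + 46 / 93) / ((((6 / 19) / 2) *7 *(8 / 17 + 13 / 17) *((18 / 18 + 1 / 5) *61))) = 577576003 / 10007172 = 57.72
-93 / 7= -13.29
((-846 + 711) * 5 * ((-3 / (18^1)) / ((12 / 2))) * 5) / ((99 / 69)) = 2875 / 44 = 65.34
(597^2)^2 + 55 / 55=127027375282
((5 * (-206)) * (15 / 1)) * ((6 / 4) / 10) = -4635 / 2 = -2317.50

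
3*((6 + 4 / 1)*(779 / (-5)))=-4674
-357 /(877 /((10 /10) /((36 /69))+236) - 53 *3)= 339745 /147807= 2.30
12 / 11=1.09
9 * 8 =72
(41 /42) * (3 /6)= 41 /84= 0.49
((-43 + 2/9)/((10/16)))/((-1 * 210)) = 44/135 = 0.33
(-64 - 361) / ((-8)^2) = -425 / 64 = -6.64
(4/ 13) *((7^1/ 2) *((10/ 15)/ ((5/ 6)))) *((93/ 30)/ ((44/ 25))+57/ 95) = 7273/ 3575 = 2.03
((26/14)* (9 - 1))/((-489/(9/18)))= -52/3423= -0.02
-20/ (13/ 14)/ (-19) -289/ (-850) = 18199/ 12350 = 1.47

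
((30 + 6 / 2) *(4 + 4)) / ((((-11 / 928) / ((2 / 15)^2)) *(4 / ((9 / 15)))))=-59.39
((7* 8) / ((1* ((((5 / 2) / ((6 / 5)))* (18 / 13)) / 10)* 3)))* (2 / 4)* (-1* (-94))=136864 / 45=3041.42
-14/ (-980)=1/ 70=0.01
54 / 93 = 18 / 31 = 0.58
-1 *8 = -8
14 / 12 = 7 / 6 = 1.17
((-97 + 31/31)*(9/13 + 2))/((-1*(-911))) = -3360/11843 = -0.28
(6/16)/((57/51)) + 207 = 31515/152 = 207.34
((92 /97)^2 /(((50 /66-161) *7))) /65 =-34914 /2829803795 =-0.00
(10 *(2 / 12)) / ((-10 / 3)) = -1 / 2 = -0.50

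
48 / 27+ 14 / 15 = 122 / 45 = 2.71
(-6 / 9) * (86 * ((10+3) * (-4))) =8944 / 3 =2981.33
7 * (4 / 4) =7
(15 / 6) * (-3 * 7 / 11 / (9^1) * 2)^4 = 0.08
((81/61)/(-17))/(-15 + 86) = -81/73627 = -0.00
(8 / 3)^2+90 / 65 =994 / 117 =8.50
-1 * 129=-129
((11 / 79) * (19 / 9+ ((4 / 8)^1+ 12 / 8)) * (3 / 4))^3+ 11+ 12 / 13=12.00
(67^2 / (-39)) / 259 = -0.44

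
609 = 609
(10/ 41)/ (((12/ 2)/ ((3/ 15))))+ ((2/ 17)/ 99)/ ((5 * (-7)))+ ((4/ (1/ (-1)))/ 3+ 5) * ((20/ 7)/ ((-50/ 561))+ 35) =26079686/ 2415105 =10.80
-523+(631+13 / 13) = 109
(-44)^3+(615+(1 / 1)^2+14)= -84554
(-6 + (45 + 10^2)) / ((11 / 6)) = 75.82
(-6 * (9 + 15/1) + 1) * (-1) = 143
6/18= 1/3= 0.33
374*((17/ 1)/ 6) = 3179/ 3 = 1059.67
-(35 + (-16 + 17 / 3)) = -74 / 3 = -24.67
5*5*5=125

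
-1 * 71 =-71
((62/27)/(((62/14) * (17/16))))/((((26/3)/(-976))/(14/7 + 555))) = -60886784/1989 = -30611.76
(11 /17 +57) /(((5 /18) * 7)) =504 /17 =29.65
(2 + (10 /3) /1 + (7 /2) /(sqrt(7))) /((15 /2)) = sqrt(7) /15 + 32 /45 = 0.89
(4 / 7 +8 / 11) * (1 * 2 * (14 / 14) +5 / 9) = 2300 / 693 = 3.32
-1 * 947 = -947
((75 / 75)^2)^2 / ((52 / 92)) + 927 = 12074 / 13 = 928.77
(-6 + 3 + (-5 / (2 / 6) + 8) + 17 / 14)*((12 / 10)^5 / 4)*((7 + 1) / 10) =-478224 / 109375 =-4.37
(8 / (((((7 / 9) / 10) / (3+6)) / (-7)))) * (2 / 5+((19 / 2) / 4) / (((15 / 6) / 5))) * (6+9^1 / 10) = -1151334 / 5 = -230266.80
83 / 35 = 2.37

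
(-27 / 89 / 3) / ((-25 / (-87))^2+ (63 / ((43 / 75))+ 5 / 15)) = -2929203 / 3195001121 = -0.00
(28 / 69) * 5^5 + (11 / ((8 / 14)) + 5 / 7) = 2488571 / 1932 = 1288.08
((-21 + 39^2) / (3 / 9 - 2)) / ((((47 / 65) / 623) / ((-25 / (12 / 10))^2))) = -15818359375 / 47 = -336560837.77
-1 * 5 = -5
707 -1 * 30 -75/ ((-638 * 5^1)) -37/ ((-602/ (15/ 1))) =65095643/ 96019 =677.95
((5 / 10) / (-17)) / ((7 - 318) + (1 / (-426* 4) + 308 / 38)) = 16188 / 166711163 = 0.00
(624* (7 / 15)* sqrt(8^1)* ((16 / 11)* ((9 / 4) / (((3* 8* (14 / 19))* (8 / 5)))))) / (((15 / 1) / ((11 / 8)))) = 247* sqrt(2) / 40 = 8.73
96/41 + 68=2884/41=70.34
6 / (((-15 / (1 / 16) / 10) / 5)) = -5 / 4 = -1.25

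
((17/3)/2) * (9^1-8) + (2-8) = -19/6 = -3.17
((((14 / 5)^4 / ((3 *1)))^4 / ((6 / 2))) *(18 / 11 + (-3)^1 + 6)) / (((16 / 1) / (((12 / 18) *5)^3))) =18512603371379654656 / 29366455078125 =630399.66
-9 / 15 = -3 / 5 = -0.60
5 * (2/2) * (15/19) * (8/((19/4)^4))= 153600/2476099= 0.06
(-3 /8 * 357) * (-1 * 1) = 1071 /8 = 133.88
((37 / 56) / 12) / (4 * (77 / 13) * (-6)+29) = -481 / 988512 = -0.00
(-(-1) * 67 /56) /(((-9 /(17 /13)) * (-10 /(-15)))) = -1139 /4368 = -0.26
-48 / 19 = -2.53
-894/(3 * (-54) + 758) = -3/2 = -1.50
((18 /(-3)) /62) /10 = -3 /310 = -0.01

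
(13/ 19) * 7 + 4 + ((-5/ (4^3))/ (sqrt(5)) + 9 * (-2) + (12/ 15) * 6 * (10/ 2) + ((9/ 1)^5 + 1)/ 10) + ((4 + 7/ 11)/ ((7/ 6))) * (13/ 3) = 8685846/ 1463 -sqrt(5)/ 64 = 5936.98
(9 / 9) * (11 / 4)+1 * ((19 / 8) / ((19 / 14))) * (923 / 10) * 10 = 1618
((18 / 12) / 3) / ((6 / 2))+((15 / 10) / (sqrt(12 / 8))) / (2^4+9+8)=sqrt(6) / 66+1 / 6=0.20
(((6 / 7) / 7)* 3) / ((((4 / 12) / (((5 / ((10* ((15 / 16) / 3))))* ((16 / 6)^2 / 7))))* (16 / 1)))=192 / 1715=0.11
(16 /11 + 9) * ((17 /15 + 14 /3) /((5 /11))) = 667 /5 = 133.40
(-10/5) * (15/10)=-3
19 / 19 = 1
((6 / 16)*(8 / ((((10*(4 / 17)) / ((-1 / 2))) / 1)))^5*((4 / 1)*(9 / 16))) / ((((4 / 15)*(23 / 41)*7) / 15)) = -171.61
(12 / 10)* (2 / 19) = 12 / 95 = 0.13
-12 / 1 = -12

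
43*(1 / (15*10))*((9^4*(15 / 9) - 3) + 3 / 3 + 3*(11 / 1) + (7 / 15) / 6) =42438721 / 13500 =3143.61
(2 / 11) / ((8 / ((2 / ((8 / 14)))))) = 7 / 88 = 0.08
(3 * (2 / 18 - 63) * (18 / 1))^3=-39165443136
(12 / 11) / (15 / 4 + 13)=48 / 737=0.07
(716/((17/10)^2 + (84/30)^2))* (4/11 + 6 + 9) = 12100400/11803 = 1025.20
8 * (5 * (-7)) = -280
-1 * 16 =-16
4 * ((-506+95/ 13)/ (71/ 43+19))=-92923/ 962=-96.59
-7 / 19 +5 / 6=53 / 114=0.46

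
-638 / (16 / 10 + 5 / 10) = -6380 / 21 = -303.81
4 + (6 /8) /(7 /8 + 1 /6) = 118 /25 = 4.72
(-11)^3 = -1331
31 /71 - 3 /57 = 518 /1349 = 0.38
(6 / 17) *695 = 4170 / 17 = 245.29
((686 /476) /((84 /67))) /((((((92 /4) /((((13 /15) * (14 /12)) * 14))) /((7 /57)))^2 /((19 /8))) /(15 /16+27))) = 1389421630961 /3188788300800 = 0.44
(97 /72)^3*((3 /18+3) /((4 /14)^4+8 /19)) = 18.10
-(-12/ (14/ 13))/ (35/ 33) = 2574/ 245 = 10.51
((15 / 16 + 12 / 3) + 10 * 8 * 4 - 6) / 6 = 1701 / 32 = 53.16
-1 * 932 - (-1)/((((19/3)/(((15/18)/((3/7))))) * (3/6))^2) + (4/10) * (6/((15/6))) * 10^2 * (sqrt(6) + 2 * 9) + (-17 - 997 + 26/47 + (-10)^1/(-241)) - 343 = -20609837464/36801423 + 96 * sqrt(6) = -324.88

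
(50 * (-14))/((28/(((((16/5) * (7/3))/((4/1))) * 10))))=-1400/3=-466.67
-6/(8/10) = -15/2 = -7.50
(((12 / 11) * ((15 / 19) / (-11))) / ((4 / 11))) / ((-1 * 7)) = 45 / 1463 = 0.03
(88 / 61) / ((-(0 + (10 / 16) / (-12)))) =8448 / 305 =27.70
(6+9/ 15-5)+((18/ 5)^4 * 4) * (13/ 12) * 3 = 2185.10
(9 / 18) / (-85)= -1 / 170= -0.01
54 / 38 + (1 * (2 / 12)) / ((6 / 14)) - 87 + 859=264643 / 342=773.81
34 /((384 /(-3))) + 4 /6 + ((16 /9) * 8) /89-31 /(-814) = 12496249 /20864448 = 0.60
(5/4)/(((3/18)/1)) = 7.50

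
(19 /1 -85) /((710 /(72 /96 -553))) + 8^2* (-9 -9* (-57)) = 32307.34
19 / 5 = 3.80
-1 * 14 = -14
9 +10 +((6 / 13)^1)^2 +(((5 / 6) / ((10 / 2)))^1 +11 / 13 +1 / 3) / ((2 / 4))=3702 / 169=21.91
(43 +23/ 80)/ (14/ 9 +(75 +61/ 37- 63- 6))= 1153179/ 245200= 4.70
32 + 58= 90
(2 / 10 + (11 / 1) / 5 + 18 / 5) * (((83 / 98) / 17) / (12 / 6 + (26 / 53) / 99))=1306503 / 8763160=0.15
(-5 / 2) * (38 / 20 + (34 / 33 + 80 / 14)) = -19969 / 924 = -21.61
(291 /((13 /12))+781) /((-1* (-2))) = 13645 /26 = 524.81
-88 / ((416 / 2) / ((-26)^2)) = -286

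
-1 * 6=-6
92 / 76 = 23 / 19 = 1.21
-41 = -41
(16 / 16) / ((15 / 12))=4 / 5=0.80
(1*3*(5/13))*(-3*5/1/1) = -225/13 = -17.31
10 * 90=900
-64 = -64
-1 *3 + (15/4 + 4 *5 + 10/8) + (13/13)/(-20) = 439/20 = 21.95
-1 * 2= -2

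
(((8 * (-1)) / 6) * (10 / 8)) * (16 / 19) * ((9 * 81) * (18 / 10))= -34992 / 19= -1841.68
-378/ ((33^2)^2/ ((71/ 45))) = -994/ 1976535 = -0.00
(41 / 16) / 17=41 / 272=0.15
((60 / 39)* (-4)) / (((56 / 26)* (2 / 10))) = -100 / 7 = -14.29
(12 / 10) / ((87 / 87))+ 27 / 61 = 501 / 305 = 1.64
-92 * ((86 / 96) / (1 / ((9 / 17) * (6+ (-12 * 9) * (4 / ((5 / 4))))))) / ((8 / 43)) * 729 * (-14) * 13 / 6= -2395197656397 / 1360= -1761174747.35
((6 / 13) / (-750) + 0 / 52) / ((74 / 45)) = -9 / 24050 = -0.00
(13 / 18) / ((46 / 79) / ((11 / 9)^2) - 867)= -124267 / 149110686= -0.00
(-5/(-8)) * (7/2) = 35/16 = 2.19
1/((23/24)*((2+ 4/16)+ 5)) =96/667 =0.14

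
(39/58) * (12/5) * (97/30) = 3783/725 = 5.22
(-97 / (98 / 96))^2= 21678336 / 2401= 9028.88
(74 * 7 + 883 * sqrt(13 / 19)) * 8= 9987.13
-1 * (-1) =1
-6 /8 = -3 /4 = -0.75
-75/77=-0.97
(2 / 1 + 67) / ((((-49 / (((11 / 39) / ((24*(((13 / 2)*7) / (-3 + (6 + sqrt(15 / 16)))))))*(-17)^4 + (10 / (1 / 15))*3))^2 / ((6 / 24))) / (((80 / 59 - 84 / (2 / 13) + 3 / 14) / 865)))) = -26550677458296321468641 / 22125865608434165760 - 69434151835044314197*sqrt(15) / 2765733201054270720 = -1297.22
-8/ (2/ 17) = -68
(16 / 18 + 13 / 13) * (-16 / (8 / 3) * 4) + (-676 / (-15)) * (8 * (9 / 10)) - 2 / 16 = 167413 / 600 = 279.02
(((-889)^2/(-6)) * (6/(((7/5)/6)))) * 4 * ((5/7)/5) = -1935480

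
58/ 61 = 0.95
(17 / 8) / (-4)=-17 / 32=-0.53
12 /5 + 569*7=19927 /5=3985.40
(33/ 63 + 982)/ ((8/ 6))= 20633/ 28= 736.89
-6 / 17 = -0.35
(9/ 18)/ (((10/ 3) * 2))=3/ 40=0.08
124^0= 1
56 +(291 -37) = 310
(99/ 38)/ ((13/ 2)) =99/ 247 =0.40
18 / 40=9 / 20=0.45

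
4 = 4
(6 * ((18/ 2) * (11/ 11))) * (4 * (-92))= -19872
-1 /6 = -0.17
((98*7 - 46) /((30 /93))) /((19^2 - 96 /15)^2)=49600 /3143529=0.02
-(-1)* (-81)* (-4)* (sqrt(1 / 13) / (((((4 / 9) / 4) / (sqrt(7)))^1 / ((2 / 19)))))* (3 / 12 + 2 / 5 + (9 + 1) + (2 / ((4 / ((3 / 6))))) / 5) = 312012* sqrt(91) / 1235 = 2410.04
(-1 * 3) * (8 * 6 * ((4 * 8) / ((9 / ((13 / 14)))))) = -475.43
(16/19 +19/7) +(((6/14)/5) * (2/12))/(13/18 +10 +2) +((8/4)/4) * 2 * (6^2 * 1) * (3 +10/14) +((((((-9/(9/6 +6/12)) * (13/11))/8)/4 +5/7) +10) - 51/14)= 15457023839/107208640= 144.18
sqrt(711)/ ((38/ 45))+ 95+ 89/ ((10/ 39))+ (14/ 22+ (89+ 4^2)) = 135*sqrt(79)/ 38+ 60251/ 110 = 579.31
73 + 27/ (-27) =72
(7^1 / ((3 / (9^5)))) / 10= 137781 / 10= 13778.10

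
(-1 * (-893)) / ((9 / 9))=893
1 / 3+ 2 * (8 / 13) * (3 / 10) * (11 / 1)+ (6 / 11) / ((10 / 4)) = 1979 / 429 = 4.61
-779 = -779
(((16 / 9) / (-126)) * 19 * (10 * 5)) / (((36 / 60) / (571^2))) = -12389558000 / 1701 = -7283690.77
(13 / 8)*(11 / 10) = 143 / 80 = 1.79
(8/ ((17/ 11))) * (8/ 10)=4.14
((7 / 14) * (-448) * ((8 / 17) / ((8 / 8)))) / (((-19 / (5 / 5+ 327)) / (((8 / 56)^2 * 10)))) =839680 / 2261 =371.38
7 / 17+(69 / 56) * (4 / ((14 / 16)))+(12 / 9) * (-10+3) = -8219 / 2499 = -3.29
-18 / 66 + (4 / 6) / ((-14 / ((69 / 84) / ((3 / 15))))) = -3029 / 6468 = -0.47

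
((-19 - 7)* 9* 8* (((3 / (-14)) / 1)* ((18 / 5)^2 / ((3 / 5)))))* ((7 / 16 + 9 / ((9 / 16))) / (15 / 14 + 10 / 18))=89728236 / 1025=87539.74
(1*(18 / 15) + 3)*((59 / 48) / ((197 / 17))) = 7021 / 15760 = 0.45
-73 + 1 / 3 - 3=-227 / 3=-75.67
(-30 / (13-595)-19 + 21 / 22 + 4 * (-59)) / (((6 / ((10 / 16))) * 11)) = -2.41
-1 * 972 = -972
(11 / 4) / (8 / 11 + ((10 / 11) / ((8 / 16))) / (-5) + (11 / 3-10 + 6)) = 363 / 4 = 90.75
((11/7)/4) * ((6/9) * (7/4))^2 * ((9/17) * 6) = 231/136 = 1.70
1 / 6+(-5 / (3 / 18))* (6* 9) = -9719 / 6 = -1619.83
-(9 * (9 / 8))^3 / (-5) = 531441 / 2560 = 207.59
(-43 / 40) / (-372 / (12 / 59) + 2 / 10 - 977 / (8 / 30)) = 43 / 219702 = 0.00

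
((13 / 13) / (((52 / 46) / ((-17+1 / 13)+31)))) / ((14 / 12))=12627 / 1183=10.67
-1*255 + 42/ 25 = -253.32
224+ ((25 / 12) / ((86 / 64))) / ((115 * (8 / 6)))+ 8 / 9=2001826 / 8901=224.90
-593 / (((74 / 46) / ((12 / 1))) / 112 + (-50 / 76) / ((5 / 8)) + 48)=-348285504 / 27574207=-12.63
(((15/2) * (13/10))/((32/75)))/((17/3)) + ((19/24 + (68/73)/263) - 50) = -5661475589/125331072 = -45.17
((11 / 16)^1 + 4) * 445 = 33375 / 16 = 2085.94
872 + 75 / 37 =32339 / 37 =874.03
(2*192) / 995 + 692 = 688924 / 995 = 692.39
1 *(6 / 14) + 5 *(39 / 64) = 1557 / 448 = 3.48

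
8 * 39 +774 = 1086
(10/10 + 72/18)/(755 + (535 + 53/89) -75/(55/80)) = 4895/1156693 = 0.00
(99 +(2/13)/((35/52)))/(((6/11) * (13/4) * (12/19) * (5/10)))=725857/4095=177.25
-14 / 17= -0.82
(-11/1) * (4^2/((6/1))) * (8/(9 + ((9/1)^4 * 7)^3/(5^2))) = -2200/36327499129953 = -0.00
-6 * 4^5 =-6144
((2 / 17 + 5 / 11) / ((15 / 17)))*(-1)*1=-107 / 165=-0.65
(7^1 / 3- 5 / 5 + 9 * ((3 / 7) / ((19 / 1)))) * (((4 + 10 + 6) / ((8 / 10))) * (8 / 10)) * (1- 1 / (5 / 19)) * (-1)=4904 / 57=86.04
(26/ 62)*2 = 26/ 31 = 0.84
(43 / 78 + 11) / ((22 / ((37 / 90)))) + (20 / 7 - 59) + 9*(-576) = -5664780281 / 1081080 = -5239.93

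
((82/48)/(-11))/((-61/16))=82/2013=0.04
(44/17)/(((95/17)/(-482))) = -21208/95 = -223.24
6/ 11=0.55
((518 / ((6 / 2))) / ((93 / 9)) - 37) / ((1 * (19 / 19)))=-629 / 31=-20.29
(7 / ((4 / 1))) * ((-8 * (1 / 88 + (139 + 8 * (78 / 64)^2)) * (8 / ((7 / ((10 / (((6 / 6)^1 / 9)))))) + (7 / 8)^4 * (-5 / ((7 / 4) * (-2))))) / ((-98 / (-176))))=-315834113335 / 802816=-393407.85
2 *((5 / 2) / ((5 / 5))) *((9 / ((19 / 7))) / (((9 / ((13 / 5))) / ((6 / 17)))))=546 / 323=1.69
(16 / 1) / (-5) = -16 / 5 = -3.20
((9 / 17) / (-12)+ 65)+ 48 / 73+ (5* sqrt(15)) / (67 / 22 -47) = 325705 / 4964 -110* sqrt(15) / 967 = 65.17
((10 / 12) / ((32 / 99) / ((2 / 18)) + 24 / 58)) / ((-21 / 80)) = -3190 / 3339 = -0.96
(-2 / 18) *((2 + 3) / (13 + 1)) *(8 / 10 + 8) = -22 / 63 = -0.35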